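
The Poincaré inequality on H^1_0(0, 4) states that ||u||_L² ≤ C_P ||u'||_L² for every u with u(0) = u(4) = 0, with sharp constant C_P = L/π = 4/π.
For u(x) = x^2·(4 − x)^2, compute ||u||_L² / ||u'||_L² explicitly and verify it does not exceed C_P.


||u||_L² / ||u'||_L² = 2*sqrt(3)/3 < C_P = 4/π.

u(x) = x^2·(4 − x)^2, so u'(x) = 4*x*(x - 4)*(x - 2).
u(x) = x^2·(4 − x)^2 vanishes at x = 0 and x = 4, so u ∈ H^1_0(0, 4). Differentiate via the product rule and integrate the resulting polynomials term by term.
  ∫_0^4 u² dx = ∫_0^4 (x^8 - 16*x^7 + 96*x^6 - 256*x^5 + 256*x^4) dx. Term by term:
    ∫_0^4 x^8 dx = 262144/9;  ∫_0^4 -16*x^7 dx = -131072;  ∫_0^4 96*x^6 dx = 1572864/7;
    ∫_0^4 -256*x^5 dx = -524288/3;  ∫_0^4 256*x^4 dx = 262144/5.
  Sum: 262144/9 − 131072 + 1572864/7 − 524288/3 + 262144/5 = 131072/315.
  ∫_0^4 (u')² dx = ∫_0^4 (16*x^6 - 192*x^5 + 832*x^4 - 1536*x^3 + 1024*x^2) dx. Term by term:
    ∫_0^4 16*x^6 dx = 262144/7;  ∫_0^4 -192*x^5 dx = -131072;  ∫_0^4 832*x^4 dx = 851968/5;
    ∫_0^4 -1536*x^3 dx = -98304;  ∫_0^4 1024*x^2 dx = 65536/3.
  Sum: 262144/7 − 131072 + 851968/5 − 98304 + 65536/3 = 32768/105.
∫_0^4 u² dx = 131072/315, so ||u||_L² = 256*sqrt(70)/105.
∫_0^4 (u')² dx = 32768/105, so ||u'||_L² = 128*sqrt(210)/105.
Ratio ||u||_L² / ||u'||_L² = 2*sqrt(3)/3.
Sharp Poincaré constant on H^1_0(0, 4) is C_P = L/π = 4/π, achieved by sin(π/4·x).
A polynomial bump cannot attain the sharp Poincaré constant (only the first sine eigenfunction does), so the ratio is strictly less than C_P, consistent with ||u||_L² ≤ C_P ||u'||_L².


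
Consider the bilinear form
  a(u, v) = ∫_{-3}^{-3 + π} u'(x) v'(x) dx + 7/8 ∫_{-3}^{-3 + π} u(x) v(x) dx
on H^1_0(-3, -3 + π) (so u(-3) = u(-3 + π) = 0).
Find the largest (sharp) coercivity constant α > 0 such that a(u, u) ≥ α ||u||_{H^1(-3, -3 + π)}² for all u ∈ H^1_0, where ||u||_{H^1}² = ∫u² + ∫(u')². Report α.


α = 15/16

Coercivity of a(·,·) on H^1_0(-3, -3 + π) means a(u, u) ≥ α ||u||_{H^1}² for every u ∈ H^1_0.
The interval has length L = π, and Poincaré/coercivity depend only on L. Here a(u, u) = ∫(u')² + (7/8)·∫u².
Here 0 < c = 7/8 < 1. The condition a(u,u) ≥ α||u||_{H^1}² reads (1−α)∫(u')² ≥ (α−c)∫u². Any admissible α is ≤ 1 (rapidly oscillating u have ∫u²/∫(u')² → 0), and α = 1 would force 0 ≥ (1−c)∫u², impossible since c < 1; so 1−α > 0. By the sharp Poincaré inequality on H^1_0 of an interval of length L, ∫(u')² ≥ (π/L)²∫u² with equality for the first sine mode sin(π(x−x₀)/L) (x₀ the left endpoint), so the inequality holds for all u iff (1−α)(π/L)² ≥ α − c, i.e. α ≤ ((π/L)² + c)/((π/L)² + 1) = (1 + c(L/π)²)/(1 + (L/π)²). With (π/L)² = 1 and c = 7/8, the largest admissible constant is α = ((π/L)² + c)/((π/L)² + 1).
Simplifying, α = 15/16.


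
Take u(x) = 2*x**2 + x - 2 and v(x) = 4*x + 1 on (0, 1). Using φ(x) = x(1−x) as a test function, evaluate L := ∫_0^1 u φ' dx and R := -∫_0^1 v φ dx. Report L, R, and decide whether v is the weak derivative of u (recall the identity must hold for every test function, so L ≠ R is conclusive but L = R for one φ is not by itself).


LHS = -1/2, RHS = -1/2. Yes, v = u' weakly.

u(x) = 2*x**2 + x - 2, classical derivative u'(x) = 4*x + 1.
φ(x) = x(1−x), so φ'(x) = 1 - 2*x.
Note φ(0) = φ(1) = 0, so the boundary term u·φ vanishes.
LHS = ∫_0^1 u(x) φ'(x) dx = ∫_0^1 (-4*x^3 + 5*x - 2) dx. Term by term:
  ∫_0^1 -4*x^3 dx = -1;  ∫_0^1 5*x dx = 5/2;  ∫_0^1 -2 dx = -2.
Sum: -1 + 5/2 − 2 = -1/2.
So LHS = -1/2.
∫_0^1 v(x) φ(x) dx = ∫_0^1 (-4*x^3 + 3*x^2 + x) dx. Term by term:
  ∫_0^1 -4*x^3 dx = -1;  ∫_0^1 3*x^2 dx = 1;  ∫_0^1 x dx = 1/2.
Sum: -1 + 1 + 1/2 = 1/2.
So RHS = -∫_0^1 v(x) φ(x) dx = -1/2.
LHS = RHS, so the identity holds for this test φ.
Moreover u is smooth here and v(x) = u'(x) = 4*x + 1 pointwise, so the identity holds for every test function. Hence v is the weak derivative of u.


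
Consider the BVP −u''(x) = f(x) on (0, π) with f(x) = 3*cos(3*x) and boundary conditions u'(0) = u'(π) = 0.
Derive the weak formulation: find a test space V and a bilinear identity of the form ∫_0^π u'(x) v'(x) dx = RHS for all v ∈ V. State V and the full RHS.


V = H^1(0, π) (no boundary constraint on v; u is determined up to an additive constant); weak form: ∫_0^π u'v' dx = ∫_0^π (3*cos(3*x)) v dx for all v ∈ V.

Multiply both sides by a test function v and integrate from 0 to π:
  ∫_0^π −u''(x) v(x) dx = ∫_0^π f(x) v(x) dx.
Integrate the LHS by parts once:
  ∫_0^π −u'' v dx = −[u'(x) v(x)]_0^π + ∫_0^π u'(x) v'(x) dx.
Thus ∫_0^π u'(x) v'(x) dx = ∫_0^π f(x) v(x) dx + [u'(x) v(x)]_0^π.
Choose V so that boundary terms are either known or forced to vanish.
u has homogeneous Neumann: u'(0) = u'(π) = 0. So [u' v]_0^π = 0·v(π) − 0·v(0) = 0 for any v; take V = H^1(0, π).
Weak formulation: find u (satisfying any essential BC) such that ∫_0^π u'(x) v'(x) dx = ∫_0^π f v dx for all v ∈ V (homogeneous Neumann, so boundary terms vanish).
Substituting f(x) = 3*cos(3*x), the right-hand side is ∫_0^π (3*cos(3*x)) v dx.
Compatibility check (pure Neumann): taking v ≡ 1 ∈ V gives 0 = ∫_0^π f dx + (0) − (0), i.e. ∫_0^π f dx must equal u'(0) − u'(π) = 0. Indeed ∫_0^π (3*cos(3*x)) dx = 0, so the data are compatible. The solution is then unique only up to an additive constant (fix it e.g. by requiring ∫_0^π u dx = 0).


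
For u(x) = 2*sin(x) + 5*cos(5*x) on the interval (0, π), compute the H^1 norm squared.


||u||_{H^1(0,π)}^2 = 329*π

u'(x) = -25*sin(5*x) + 2*cos(x).
Expand u² and (u')² and integrate term by term on (0, π), using: for integers n ≥ 1, ∫_0^π sin²(nx) dx = ∫_0^π cos²(nx) dx = π/2; for n ≠ n', ∫_0^π sin(nx)sin(n'x) dx = ∫_0^π cos(nx)cos(n'x) dx = 0; and by product-to-sum, ∫_0^π sin(nx)cos(n'x) dx = ½∫_0^π [sin((n+n')x) + sin((n−n')x)] dx, which is 0 when n+n' is even and 2n/(n²−n'²) when n+n' is odd (it need not vanish on (0, π)).
  u² squared terms: (2)²·∫sin(x)² dx = 4·π/2 = 2*π;  (5)²·∫cos(5x)² dx = 25·π/2 = 25*π/2.
  u² cross terms: 2·(2)·(5)·∫sin(x)·cos(5x) dx = 20·(0) = 0.
  So ∫_0^π u² dx = 2*π + 25*π/2 + 0 = 29*π/2.
  (u')² squared terms: (-25)²·∫sin(5x)² dx = 625·π/2 = 625*π/2;  (2)²·∫cos(x)² dx = 4·π/2 = 2*π.
  (u')² cross terms: 2·(-25)·(2)·∫sin(5x)·cos(x) dx = -100·(0) = 0.
  So ∫_0^π (u')² dx = 625*π/2 + 2*π + 0 = 629*π/2.
||u||_{H^1}^2 = (29*π/2) + (629*π/2) = 329*π.


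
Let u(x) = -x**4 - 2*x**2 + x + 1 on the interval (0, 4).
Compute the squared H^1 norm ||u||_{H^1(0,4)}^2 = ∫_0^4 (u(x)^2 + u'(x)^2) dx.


||u||_{H^1}^2 = 25516808/315

The H^1 norm (squared) on an interval (0, L) is
  ||u||_{H^1}^2 = ∫_0^L u(x)^2 dx + ∫_0^L u'(x)^2 dx.
Compute u'(x) = -4*x**3 - 4*x + 1.
Then u(x)^2 = x**8 + 4*x**6 - 2*x**5 + 2*x**4 - 4*x**3 - 3*x**2 + 2*x + 1 and u'(x)^2 = 16*x**6 + 32*x**4 - 8*x**3 + 16*x**2 - 8*x + 1.
Integrate each monomial from 0 to 4 using ∫_0^4 c·x^n dx = c·4^(n+1)/(n+1):
  ∫_0^4 u(x)^2 dx = ∫_0^4 (x^8 + 4*x^6 - 2*x^5 + 2*x^4 - 4*x^3 - 3*x^2 + 2*x + 1) dx. Term by term:
    ∫_0^4 x^8 dx = 262144/9;  ∫_0^4 4*x^6 dx = 65536/7;  ∫_0^4 -2*x^5 dx = -4096/3;
    ∫_0^4 2*x^4 dx = 2048/5;  ∫_0^4 -4*x^3 dx = -256;  ∫_0^4 -3*x^2 dx = -64;
    ∫_0^4 2*x dx = 16;  ∫_0^4 1 dx = 4.
  Sum: 262144/9 + 65536/7 − 4096/3 + 2048/5 − 256 − 64 + 16 + 4 = 11728604/315.
  ∫_0^4 u'(x)^2 dx = ∫_0^4 (16*x^6 + 32*x^4 - 8*x^3 + 16*x^2 - 8*x + 1) dx. Term by term:
    ∫_0^4 16*x^6 dx = 262144/7;  ∫_0^4 32*x^4 dx = 32768/5;  ∫_0^4 -8*x^3 dx = -512;
    ∫_0^4 16*x^2 dx = 1024/3;  ∫_0^4 -8*x dx = -64;  ∫_0^4 1 dx = 4.
  Sum: 262144/7 + 32768/5 − 512 + 1024/3 − 64 + 4 = 4596068/105.
Adding: ||u||_{H^1}^2 = 11728604/315 + 4596068/105 = 25516808/315.


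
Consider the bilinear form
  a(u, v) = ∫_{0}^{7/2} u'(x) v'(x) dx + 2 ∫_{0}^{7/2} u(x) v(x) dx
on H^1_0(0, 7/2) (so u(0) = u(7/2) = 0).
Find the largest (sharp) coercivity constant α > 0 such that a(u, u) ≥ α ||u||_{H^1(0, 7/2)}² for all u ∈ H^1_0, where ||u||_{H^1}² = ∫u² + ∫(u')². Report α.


α = 1

Coercivity of a(·,·) on H^1_0(0, 7/2) means a(u, u) ≥ α ||u||_{H^1}² for every u ∈ H^1_0.
The interval has length L = 7/2, and Poincaré/coercivity depend only on L. Here a(u, u) = ∫(u')² + (2)·∫u².
Here c = 2 ≥ 1, so a(u,u) = ∫(u')² + c∫u² ≥ ∫(u')² + ∫u² = ||u||_{H^1}², i.e. α = 1 works. No larger α is possible: a(u,u) ≥ α||u||_{H^1}² means (1−α)∫(u')² ≥ (α−c)∫u², and for the modes u_n = sin(nπ(x−x₀)/L) (x₀ the left endpoint) one has ∫u_n²/∫(u_n')² = (L/(nπ))² → 0, so a(u_n,u_n)/||u_n||_{H^1}² → 1. Hence the optimal constant is α = 1.
Therefore α = 1.


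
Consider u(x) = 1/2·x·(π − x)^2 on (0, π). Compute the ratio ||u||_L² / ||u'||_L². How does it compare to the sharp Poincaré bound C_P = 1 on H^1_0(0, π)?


||u||_L² / ||u'||_L² = sqrt(14)*π/14 < C_P = 1.

u(x) = 1/2·x·(π − x)^2, so u'(x) = (x - π)*(3*x - π)/2.
u(x) = 1/2·x·(π − x)^2 vanishes at x = 0 and x = π, so u ∈ H^1_0(0, π). Differentiate via the product rule and integrate the resulting polynomials term by term.
  ∫_0^π u² dx = ∫_0^π (x^6/4 - π*x^5 + 3*π^2*x^4/2 - π^3*x^3 + π^4*x^2/4) dx. Term by term:
    ∫_0^π x^6/4 dx = π^7/28;  ∫_0^π -π*x^5 dx = -π^7/6;  ∫_0^π 3*π^2*x^4/2 dx = 3*π^7/10;
    ∫_0^π -π^3*x^3 dx = -π^7/4;  ∫_0^π π^4*x^2/4 dx = π^7/12.
  Sum: π^7/28 − π^7/6 + 3*π^7/10 − π^7/4 + π^7/12 = π^7/420.
  ∫_0^π (u')² dx = ∫_0^π (9*x^4/4 - 6*π*x^3 + 11*π^2*x^2/2 - 2*π^3*x + π^4/4) dx. Term by term:
    ∫_0^π 9*x^4/4 dx = 9*π^5/20;  ∫_0^π -6*π*x^3 dx = -3*π^5/2;  ∫_0^π 11*π^2*x^2/2 dx = 11*π^5/6;
    ∫_0^π -2*π^3*x dx = -π^5;  ∫_0^π π^4/4 dx = π^5/4.
  Sum: 9*π^5/20 − 3*π^5/2 + 11*π^5/6 − π^5 + π^5/4 = π^5/30.
∫_0^π u² dx = π^7/420, so ||u||_L² = sqrt(105)*π^(7/2)/210.
∫_0^π (u')² dx = π^5/30, so ||u'||_L² = sqrt(30)*π^(5/2)/30.
Ratio ||u||_L² / ||u'||_L² = sqrt(14)*π/14.
Sharp Poincaré constant on H^1_0(0, π) is C_P = L/π = 1, achieved by sin(x).
A polynomial bump cannot attain the sharp Poincaré constant (only the first sine eigenfunction does), so the ratio is strictly less than C_P, consistent with ||u||_L² ≤ C_P ||u'||_L².


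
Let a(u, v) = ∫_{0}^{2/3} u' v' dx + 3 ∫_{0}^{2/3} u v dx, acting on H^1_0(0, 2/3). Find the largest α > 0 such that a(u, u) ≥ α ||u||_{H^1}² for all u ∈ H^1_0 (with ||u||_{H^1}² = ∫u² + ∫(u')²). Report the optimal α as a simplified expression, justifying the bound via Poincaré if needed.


α = 1

Coercivity of a(·,·) on H^1_0(0, 2/3) means a(u, u) ≥ α ||u||_{H^1}² for every u ∈ H^1_0.
The interval has length L = 2/3, and Poincaré/coercivity depend only on L. Here a(u, u) = ∫(u')² + (3)·∫u².
Here c = 3 ≥ 1, so a(u,u) = ∫(u')² + c∫u² ≥ ∫(u')² + ∫u² = ||u||_{H^1}², i.e. α = 1 works. No larger α is possible: a(u,u) ≥ α||u||_{H^1}² means (1−α)∫(u')² ≥ (α−c)∫u², and for the modes u_n = sin(nπ(x−x₀)/L) (x₀ the left endpoint) one has ∫u_n²/∫(u_n')² = (L/(nπ))² → 0, so a(u_n,u_n)/||u_n||_{H^1}² → 1. Hence the optimal constant is α = 1.
Therefore α = 1.


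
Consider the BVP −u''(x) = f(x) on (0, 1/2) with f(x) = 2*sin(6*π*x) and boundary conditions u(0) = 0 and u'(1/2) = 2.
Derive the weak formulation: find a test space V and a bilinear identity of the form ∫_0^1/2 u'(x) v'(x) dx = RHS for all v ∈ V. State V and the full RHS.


V = {v ∈ H^1(0, 1/2) : v(0) = 0} (test functions vanish at x = 0 where u is specified); weak form: ∫_0^1/2 u'v' dx = ∫_0^1/2 (2*sin(6*π*x)) v dx + 2·v(1/2) for all v ∈ V.

Multiply both sides by a test function v and integrate from 0 to 1/2:
  ∫_0^1/2 −u''(x) v(x) dx = ∫_0^1/2 f(x) v(x) dx.
Integrate the LHS by parts once:
  ∫_0^1/2 −u'' v dx = −[u'(x) v(x)]_0^1/2 + ∫_0^1/2 u'(x) v'(x) dx.
Thus ∫_0^1/2 u'(x) v'(x) dx = ∫_0^1/2 f(x) v(x) dx + [u'(x) v(x)]_0^1/2.
Choose V so that boundary terms are either known or forced to vanish.
Mixed BC: u(0) = 0 (Dirichlet) and u'(1/2) = 2 (Neumann). Define V = {v ∈ H^1(0, 1/2) : v(0) = 0}. Then [u' v]_0^1/2 = u'(1/2)·v(1/2) − u'(0)·0 = 2·v(1/2).
Weak formulation: find u (satisfying any essential BC) such that ∫_0^1/2 u'(x) v'(x) dx = ∫_0^1/2 f v dx + 2·v(1/2) for all v ∈ V (Dirichlet at 0 absorbed into V; Neumann datum at x = 1/2 contributes the boundary term).
Substituting f(x) = 2*sin(6*π*x), the right-hand side is ∫_0^1/2 (2*sin(6*π*x)) v dx + 2·v(1/2).


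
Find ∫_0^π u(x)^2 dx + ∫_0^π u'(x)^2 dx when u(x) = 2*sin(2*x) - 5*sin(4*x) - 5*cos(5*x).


||u||_{H^1(0,π)}^2 = -66560/63 + 1095*π/2

u'(x) = 25*sin(5*x) + 4*cos(2*x) - 20*cos(4*x).
Expand u² and (u')² and integrate term by term on (0, π), using: for integers n ≥ 1, ∫_0^π sin²(nx) dx = ∫_0^π cos²(nx) dx = π/2; for n ≠ n', ∫_0^π sin(nx)sin(n'x) dx = ∫_0^π cos(nx)cos(n'x) dx = 0; and by product-to-sum, ∫_0^π sin(nx)cos(n'x) dx = ½∫_0^π [sin((n+n')x) + sin((n−n')x)] dx, which is 0 when n+n' is even and 2n/(n²−n'²) when n+n' is odd (it need not vanish on (0, π)).
  u² squared terms: (-5)²·∫cos(5x)² dx = 25·π/2 = 25*π/2;  (-5)²·∫sin(4x)² dx = 25·π/2 = 25*π/2;  (2)²·∫sin(2x)² dx = 4·π/2 = 2*π.
  u² cross terms: 2·(-5)·(-5)·∫cos(5x)·sin(4x) dx = 50·(-8/9) = -400/9;  2·(-5)·(2)·∫cos(5x)·sin(2x) dx = -20·(-4/21) = 80/21;  2·(-5)·(2)·∫sin(4x)·sin(2x) dx = -20·(0) = 0.
  So ∫_0^π u² dx = 25*π/2 + 25*π/2 + 2*π − 400/9 + 80/21 + 0 = -2560/63 + 27*π.
  (u')² squared terms: (-20)²·∫cos(4x)² dx = 400·π/2 = 200*π;  (4)²·∫cos(2x)² dx = 16·π/2 = 8*π;  (25)²·∫sin(5x)² dx = 625·π/2 = 625*π/2.
  (u')² cross terms: 2·(-20)·(4)·∫cos(4x)·cos(2x) dx = -160·(0) = 0;  2·(-20)·(25)·∫cos(4x)·sin(5x) dx = -1000·(10/9) = -10000/9;  2·(4)·(25)·∫cos(2x)·sin(5x) dx = 200·(10/21) = 2000/21.
  So ∫_0^π (u')² dx = 200*π + 8*π + 625*π/2 + 0 − 10000/9 + 2000/21 = -64000/63 + 1041*π/2.
||u||_{H^1}^2 = (-2560/63 + 27*π) + (-64000/63 + 1041*π/2) = -66560/63 + 1095*π/2.


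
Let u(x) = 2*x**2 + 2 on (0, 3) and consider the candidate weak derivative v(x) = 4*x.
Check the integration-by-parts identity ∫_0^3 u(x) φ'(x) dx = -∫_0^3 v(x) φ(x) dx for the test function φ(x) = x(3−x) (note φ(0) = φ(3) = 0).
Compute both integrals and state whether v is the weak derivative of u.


LHS = -27, RHS = -27. Yes, v = u' weakly.

u(x) = 2*x**2 + 2, classical derivative u'(x) = 4*x.
φ(x) = x(3−x), so φ'(x) = 3 - 2*x.
Note φ(0) = φ(3) = 0, so the boundary term u·φ vanishes.
LHS = ∫_0^3 u(x) φ'(x) dx = ∫_0^3 (-4*x^3 + 6*x^2 - 4*x + 6) dx. Term by term:
  ∫_0^3 -4*x^3 dx = -81;  ∫_0^3 6*x^2 dx = 54;  ∫_0^3 -4*x dx = -18;
  ∫_0^3 6 dx = 18.
Sum: -81 + 54 − 18 + 18 = -27.
So LHS = -27.
∫_0^3 v(x) φ(x) dx = ∫_0^3 (-4*x^3 + 12*x^2) dx. Term by term:
  ∫_0^3 -4*x^3 dx = -81;  ∫_0^3 12*x^2 dx = 108.
Sum: -81 + 108 = 27.
So RHS = -∫_0^3 v(x) φ(x) dx = -27.
LHS = RHS, so the identity holds for this test φ.
Moreover u is smooth here and v(x) = u'(x) = 4*x pointwise, so the identity holds for every test function. Hence v is the weak derivative of u.


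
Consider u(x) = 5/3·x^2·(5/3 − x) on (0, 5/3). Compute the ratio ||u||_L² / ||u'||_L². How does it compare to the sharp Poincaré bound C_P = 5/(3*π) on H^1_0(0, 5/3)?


||u||_L² / ||u'||_L² = 5*sqrt(14)/42 < C_P = 5/(3*π).

u(x) = 5/3·x^2·(5/3 − x), so u'(x) = 5*x*(10 - 9*x)/9.
u(x) = 5/3·x^2·(5/3 − x) vanishes at x = 0 and x = 5/3, so u ∈ H^1_0(0, 5/3). Differentiate via the product rule and integrate the resulting polynomials term by term.
  ∫_0^5/3 u² dx = ∫_0^5/3 (25*x^6/9 - 250*x^5/27 + 625*x^4/81) dx. Term by term:
    ∫_0^5/3 25*x^6/9 dx = 1953125/137781;  ∫_0^5/3 -250*x^5/27 dx = -1953125/59049;  ∫_0^5/3 625*x^4/81 dx = 390625/19683.
  Sum: 1953125/137781 − 1953125/59049 + 390625/19683 = 390625/413343.
  ∫_0^5/3 (u')² dx = ∫_0^5/3 (25*x^4 - 500*x^3/9 + 2500*x^2/81) dx. Term by term:
    ∫_0^5/3 25*x^4 dx = 15625/243;  ∫_0^5/3 -500*x^3/9 dx = -78125/729;  ∫_0^5/3 2500*x^2/81 dx = 312500/6561.
  Sum: 15625/243 − 78125/729 + 312500/6561 = 31250/6561.
∫_0^5/3 u² dx = 390625/413343, so ||u||_L² = 625*sqrt(7)/1701.
∫_0^5/3 (u')² dx = 31250/6561, so ||u'||_L² = 125*sqrt(2)/81.
Ratio ||u||_L² / ||u'||_L² = 5*sqrt(14)/42.
Sharp Poincaré constant on H^1_0(0, 5/3) is C_P = L/π = 5/(3*π), achieved by sin(3*π/5·x).
A polynomial bump cannot attain the sharp Poincaré constant (only the first sine eigenfunction does), so the ratio is strictly less than C_P, consistent with ||u||_L² ≤ C_P ||u'||_L².


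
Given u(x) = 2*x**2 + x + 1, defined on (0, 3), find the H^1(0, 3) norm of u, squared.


||u||_{H^1}^2 = 2577/5

The H^1 norm (squared) on an interval (0, L) is
  ||u||_{H^1}^2 = ∫_0^L u(x)^2 dx + ∫_0^L u'(x)^2 dx.
Compute u'(x) = 4*x + 1.
Then u(x)^2 = 4*x**4 + 4*x**3 + 5*x**2 + 2*x + 1 and u'(x)^2 = 16*x**2 + 8*x + 1.
Integrate each monomial from 0 to 3 using ∫_0^3 c·x^n dx = c·3^(n+1)/(n+1):
  ∫_0^3 u(x)^2 dx = ∫_0^3 (4*x^4 + 4*x^3 + 5*x^2 + 2*x + 1) dx. Term by term:
    ∫_0^3 4*x^4 dx = 972/5;  ∫_0^3 4*x^3 dx = 81;  ∫_0^3 5*x^2 dx = 45;
    ∫_0^3 2*x dx = 9;  ∫_0^3 1 dx = 3.
  Sum: 972/5 + 81 + 45 + 9 + 3 = 1662/5.
  ∫_0^3 u'(x)^2 dx = ∫_0^3 (16*x^2 + 8*x + 1) dx. Term by term:
    ∫_0^3 16*x^2 dx = 144;  ∫_0^3 8*x dx = 36;  ∫_0^3 1 dx = 3.
  Sum: 144 + 36 + 3 = 183.
Adding: ||u||_{H^1}^2 = 1662/5 + 183 = 2577/5.


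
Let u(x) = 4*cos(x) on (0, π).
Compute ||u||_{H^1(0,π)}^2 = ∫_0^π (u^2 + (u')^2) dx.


||u||_{H^1(0,π)}^2 = 16*π

u'(x) = -4*sin(x).
Expand u² and (u')² and integrate term by term on (0, π), using: for integers n ≥ 1, ∫_0^π sin²(nx) dx = ∫_0^π cos²(nx) dx = π/2; for n ≠ n', ∫_0^π sin(nx)sin(n'x) dx = ∫_0^π cos(nx)cos(n'x) dx = 0; and by product-to-sum, ∫_0^π sin(nx)cos(n'x) dx = ½∫_0^π [sin((n+n')x) + sin((n−n')x)] dx, which is 0 when n+n' is even and 2n/(n²−n'²) when n+n' is odd (it need not vanish on (0, π)).
  u² squared terms: (4)²·∫cos(x)² dx = 16·π/2 = 8*π.
  So ∫_0^π u² dx = 8*π.
  (u')² squared terms: (-4)²·∫sin(x)² dx = 16·π/2 = 8*π.
  So ∫_0^π (u')² dx = 8*π.
||u||_{H^1}^2 = (8*π) + (8*π) = 16*π.


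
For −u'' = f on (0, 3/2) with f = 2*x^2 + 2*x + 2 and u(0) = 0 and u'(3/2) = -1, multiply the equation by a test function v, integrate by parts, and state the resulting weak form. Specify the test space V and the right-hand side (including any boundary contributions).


V = {v ∈ H^1(0, 3/2) : v(0) = 0} (test functions vanish at x = 0 where u is specified); weak form: ∫_0^3/2 u'v' dx = ∫_0^3/2 (2*x^2 + 2*x + 2) v dx − v(3/2) for all v ∈ V.

Multiply both sides by a test function v and integrate from 0 to 3/2:
  ∫_0^3/2 −u''(x) v(x) dx = ∫_0^3/2 f(x) v(x) dx.
Integrate the LHS by parts once:
  ∫_0^3/2 −u'' v dx = −[u'(x) v(x)]_0^3/2 + ∫_0^3/2 u'(x) v'(x) dx.
Thus ∫_0^3/2 u'(x) v'(x) dx = ∫_0^3/2 f(x) v(x) dx + [u'(x) v(x)]_0^3/2.
Choose V so that boundary terms are either known or forced to vanish.
Mixed BC: u(0) = 0 (Dirichlet) and u'(3/2) = -1 (Neumann). Define V = {v ∈ H^1(0, 3/2) : v(0) = 0}. Then [u' v]_0^3/2 = u'(3/2)·v(3/2) − u'(0)·0 = − v(3/2).
Weak formulation: find u (satisfying any essential BC) such that ∫_0^3/2 u'(x) v'(x) dx = ∫_0^3/2 f v dx − v(3/2) for all v ∈ V (Dirichlet at 0 absorbed into V; Neumann datum at x = 3/2 contributes the boundary term).
Substituting f(x) = 2*x^2 + 2*x + 2, the right-hand side is ∫_0^3/2 (2*x^2 + 2*x + 2) v dx − v(3/2).


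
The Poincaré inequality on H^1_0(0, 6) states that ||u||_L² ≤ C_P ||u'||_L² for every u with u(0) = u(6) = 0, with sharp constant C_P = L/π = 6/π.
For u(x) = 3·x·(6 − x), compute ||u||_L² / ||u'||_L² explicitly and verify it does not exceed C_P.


||u||_L² / ||u'||_L² = 3*sqrt(10)/5 < C_P = 6/π.

u(x) = 3·x·(6 − x), so u'(x) = 18 - 6*x.
u(x) = 3·x·(6 − x) vanishes at x = 0 and x = 6, so u ∈ H^1_0(0, 6). Differentiate via the product rule and integrate the resulting polynomials term by term.
  ∫_0^6 u² dx = ∫_0^6 (9*x^4 - 108*x^3 + 324*x^2) dx. Term by term:
    ∫_0^6 9*x^4 dx = 69984/5;  ∫_0^6 -108*x^3 dx = -34992;  ∫_0^6 324*x^2 dx = 23328.
  Sum: 69984/5 − 34992 + 23328 = 11664/5.
  ∫_0^6 (u')² dx = ∫_0^6 (36*x^2 - 216*x + 324) dx. Term by term:
    ∫_0^6 36*x^2 dx = 2592;  ∫_0^6 -216*x dx = -3888;  ∫_0^6 324 dx = 1944.
  Sum: 2592 − 3888 + 1944 = 648.
∫_0^6 u² dx = 11664/5, so ||u||_L² = 108*sqrt(5)/5.
∫_0^6 (u')² dx = 648, so ||u'||_L² = 18*sqrt(2).
Ratio ||u||_L² / ||u'||_L² = 3*sqrt(10)/5.
Sharp Poincaré constant on H^1_0(0, 6) is C_P = L/π = 6/π, achieved by sin(π/6·x).
A polynomial bump cannot attain the sharp Poincaré constant (only the first sine eigenfunction does), so the ratio is strictly less than C_P, consistent with ||u||_L² ≤ C_P ||u'||_L².


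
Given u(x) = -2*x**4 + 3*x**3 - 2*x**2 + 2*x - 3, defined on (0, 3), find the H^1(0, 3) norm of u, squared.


||u||_{H^1}^2 = 370563/35

The H^1 norm (squared) on an interval (0, L) is
  ||u||_{H^1}^2 = ∫_0^L u(x)^2 dx + ∫_0^L u'(x)^2 dx.
Compute u'(x) = -8*x**3 + 9*x**2 - 4*x + 2.
Then u(x)^2 = 4*x**8 - 12*x**7 + 17*x**6 - 20*x**5 + 28*x**4 - 26*x**3 + 16*x**2 - 12*x + 9 and u'(x)^2 = 64*x**6 - 144*x**5 + 145*x**4 - 104*x**3 + 52*x**2 - 16*x + 4.
Integrate each monomial from 0 to 3 using ∫_0^3 c·x^n dx = c·3^(n+1)/(n+1):
  ∫_0^3 u(x)^2 dx = ∫_0^3 (4*x^8 - 12*x^7 + 17*x^6 - 20*x^5 + 28*x^4 - 26*x^3 + 16*x^2 - 12*x + 9) dx. Term by term:
    ∫_0^3 4*x^8 dx = 8748;  ∫_0^3 -12*x^7 dx = -19683/2;  ∫_0^3 17*x^6 dx = 37179/7;
    ∫_0^3 -20*x^5 dx = -2430;  ∫_0^3 28*x^4 dx = 6804/5;  ∫_0^3 -26*x^3 dx = -1053/2;
    ∫_0^3 16*x^2 dx = 144;  ∫_0^3 -12*x dx = -54;  ∫_0^3 9 dx = 27.
  Sum: 8748 − 19683/2 + 37179/7 − 2430 + 6804/5 − 1053/2 + 144 − 54 + 27 = 95868/35.
  ∫_0^3 u'(x)^2 dx = ∫_0^3 (64*x^6 - 144*x^5 + 145*x^4 - 104*x^3 + 52*x^2 - 16*x + 4) dx. Term by term:
    ∫_0^3 64*x^6 dx = 139968/7;  ∫_0^3 -144*x^5 dx = -17496;  ∫_0^3 145*x^4 dx = 7047;
    ∫_0^3 -104*x^3 dx = -2106;  ∫_0^3 52*x^2 dx = 468;  ∫_0^3 -16*x dx = -72;
    ∫_0^3 4 dx = 12.
  Sum: 139968/7 − 17496 + 7047 − 2106 + 468 − 72 + 12 = 54939/7.
Adding: ||u||_{H^1}^2 = 95868/35 + 54939/7 = 370563/35.


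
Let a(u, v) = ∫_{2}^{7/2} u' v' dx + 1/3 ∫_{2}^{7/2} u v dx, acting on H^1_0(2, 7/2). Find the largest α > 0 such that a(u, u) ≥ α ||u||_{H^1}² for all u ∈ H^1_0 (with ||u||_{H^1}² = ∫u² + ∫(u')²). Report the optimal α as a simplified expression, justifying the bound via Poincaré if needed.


α = (3 + 4*π^2)/(9 + 4*π^2)

Coercivity of a(·,·) on H^1_0(2, 7/2) means a(u, u) ≥ α ||u||_{H^1}² for every u ∈ H^1_0.
The interval has length L = 3/2, and Poincaré/coercivity depend only on L. Here a(u, u) = ∫(u')² + (1/3)·∫u².
Here 0 < c = 1/3 < 1. The condition a(u,u) ≥ α||u||_{H^1}² reads (1−α)∫(u')² ≥ (α−c)∫u². Any admissible α is ≤ 1 (rapidly oscillating u have ∫u²/∫(u')² → 0), and α = 1 would force 0 ≥ (1−c)∫u², impossible since c < 1; so 1−α > 0. By the sharp Poincaré inequality on H^1_0 of an interval of length L, ∫(u')² ≥ (π/L)²∫u² with equality for the first sine mode sin(π(x−x₀)/L) (x₀ the left endpoint), so the inequality holds for all u iff (1−α)(π/L)² ≥ α − c, i.e. α ≤ ((π/L)² + c)/((π/L)² + 1) = (1 + c(L/π)²)/(1 + (L/π)²). With (π/L)² = 4*π^2/9 and c = 1/3, the largest admissible constant is α = ((π/L)² + c)/((π/L)² + 1).
Simplifying, α = (3 + 4*π^2)/(9 + 4*π^2).


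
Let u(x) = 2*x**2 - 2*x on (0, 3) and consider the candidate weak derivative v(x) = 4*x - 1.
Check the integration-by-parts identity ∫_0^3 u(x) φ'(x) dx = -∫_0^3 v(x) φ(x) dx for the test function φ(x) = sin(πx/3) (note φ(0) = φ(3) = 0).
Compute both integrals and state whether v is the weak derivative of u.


LHS = -24/π, RHS = -30/π. No, v is not the weak derivative of u.

u(x) = 2*x**2 - 2*x, classical derivative u'(x) = 4*x - 2.
φ(x) = sin(πx/3), so φ'(x) = π*cos(π*x/3)/3.
Note φ(0) = φ(3) = 0, so the boundary term u·φ vanishes.
LHS = ∫_0^3 u(x) φ'(x) dx = ∫_0^3 (2*π*x^2*cos(π*x/3)/3 - 2*π*x*cos(π*x/3)/3) dx. Term by term:
  ∫_0^3 -2*π*x*cos(π*x/3)/3 dx = 12/π;  ∫_0^3 2*π*x^2*cos(π*x/3)/3 dx = -36/π.
Sum: 12/π − 36/π = -24/π.
So LHS = -24/π.
∫_0^3 v(x) φ(x) dx = ∫_0^3 (4*x*sin(π*x/3) - sin(π*x/3)) dx. Term by term:
  ∫_0^3 -sin(π*x/3) dx = -6/π;  ∫_0^3 4*x*sin(π*x/3) dx = 36/π.
Sum: -6/π + 36/π = 30/π.
So RHS = -∫_0^3 v(x) φ(x) dx = -30/π.
LHS − RHS = 6/π ≠ 0, so the identity fails.
(For a valid weak derivative the identity must hold for EVERY test function, in particular this one. The failure shows v is NOT the weak derivative of u.)
Correct weak derivative would be u'(x) = 4*x - 2.


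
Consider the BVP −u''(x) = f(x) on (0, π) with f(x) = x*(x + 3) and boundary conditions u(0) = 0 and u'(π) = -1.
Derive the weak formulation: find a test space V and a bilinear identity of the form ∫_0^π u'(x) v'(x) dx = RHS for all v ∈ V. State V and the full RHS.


V = {v ∈ H^1(0, π) : v(0) = 0} (test functions vanish at x = 0 where u is specified); weak form: ∫_0^π u'v' dx = ∫_0^π (x*(x + 3)) v dx − v(π) for all v ∈ V.

Multiply both sides by a test function v and integrate from 0 to π:
  ∫_0^π −u''(x) v(x) dx = ∫_0^π f(x) v(x) dx.
Integrate the LHS by parts once:
  ∫_0^π −u'' v dx = −[u'(x) v(x)]_0^π + ∫_0^π u'(x) v'(x) dx.
Thus ∫_0^π u'(x) v'(x) dx = ∫_0^π f(x) v(x) dx + [u'(x) v(x)]_0^π.
Choose V so that boundary terms are either known or forced to vanish.
Mixed BC: u(0) = 0 (Dirichlet) and u'(π) = -1 (Neumann). Define V = {v ∈ H^1(0, π) : v(0) = 0}. Then [u' v]_0^π = u'(π)·v(π) − u'(0)·0 = − v(π).
Weak formulation: find u (satisfying any essential BC) such that ∫_0^π u'(x) v'(x) dx = ∫_0^π f v dx − v(π) for all v ∈ V (Dirichlet at 0 absorbed into V; Neumann datum at x = π contributes the boundary term).
Substituting f(x) = x*(x + 3), the right-hand side is ∫_0^π (x*(x + 3)) v dx − v(π).


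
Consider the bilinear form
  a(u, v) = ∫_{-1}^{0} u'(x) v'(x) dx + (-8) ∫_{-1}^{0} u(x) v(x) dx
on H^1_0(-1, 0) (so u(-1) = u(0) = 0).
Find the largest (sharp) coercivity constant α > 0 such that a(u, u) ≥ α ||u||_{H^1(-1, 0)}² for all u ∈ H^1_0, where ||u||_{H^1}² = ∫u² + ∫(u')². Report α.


α = (-8 + π^2)/(1 + π^2)

Coercivity of a(·,·) on H^1_0(-1, 0) means a(u, u) ≥ α ||u||_{H^1}² for every u ∈ H^1_0.
The interval has length L = 1, and Poincaré/coercivity depend only on L. Here a(u, u) = ∫(u')² + (-8)·∫u².
Here c = -8 < 0 with |c| < (π/L)² = π^2, so coercivity still holds. The condition a(u,u) ≥ α||u||_{H^1}² reads (1−α)∫(u')² ≥ (α−c)∫u². Any admissible α is ≤ 1 (rapidly oscillating u have ∫u²/∫(u')² → 0), and α = 1 would force 0 ≥ (1−c)∫u², impossible since c < 1; so 1−α > 0. By the sharp Poincaré inequality on H^1_0 of an interval of length L, ∫(u')² ≥ (π/L)²∫u² with equality for the first sine mode sin(π(x−x₀)/L) (x₀ the left endpoint), so the inequality holds for all u iff (1−α)(π/L)² ≥ α − c, i.e. α ≤ ((π/L)² + c)/((π/L)² + 1) = (1 + c(L/π)²)/(1 + (L/π)²). (Direct route, valid since c ≤ 0: Poincaré gives c∫u² ≥ c(L/π)²∫(u')², so a(u,u) ≥ (1 + c(L/π)²)∫(u')², while ||u||_{H^1}² ≤ (1 + (L/π)²)∫(u')²; dividing yields the same α.) With (π/L)² = π^2 and c = -8, the largest admissible constant is α = ((π/L)² + c)/((π/L)² + 1).
Simplifying, α = (-8 + π^2)/(1 + π^2).


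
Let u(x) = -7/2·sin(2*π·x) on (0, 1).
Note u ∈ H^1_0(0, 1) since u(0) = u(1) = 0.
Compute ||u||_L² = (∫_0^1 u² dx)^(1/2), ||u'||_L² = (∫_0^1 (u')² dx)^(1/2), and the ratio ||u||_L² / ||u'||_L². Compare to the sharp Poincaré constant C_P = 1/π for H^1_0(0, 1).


||u||_L² / ||u'||_L² = 1/(2*π) < C_P = 1/π.

u(x) = -7/2·sin(2*π·x), so u'(x) = -7*π*cos(2*π*x).
Writing u(x) = A·sin(kπx/L) with A = -7/2 and k = 2, use ∫_0^L sin²(kπx/L) dx = L/2 and ∫_0^L cos²(kπx/L) dx = L/2.
u² = 49/4·sin²(2*π·x) and (u')² = 49*π^2·cos²(2*π·x), and each of sin², cos² integrates to L/2 = 1/2 over (0, 1).
∫_0^1 u² dx = 49/8, so ||u||_L² = 7*sqrt(2)/4.
∫_0^1 (u')² dx = 49*π^2/2, so ||u'||_L² = 7*sqrt(2)*π/2.
Ratio ||u||_L² / ||u'||_L² = 1/(2*π).
Sharp Poincaré constant on H^1_0(0, 1) is C_P = L/π = 1/π, achieved by sin(π·x).
This is the k = 2 harmonic; the ratio L/(kπ) is strictly less than C_P = L/π, consistent with the sharp inequality ||u||_L² ≤ C_P ||u'||_L².


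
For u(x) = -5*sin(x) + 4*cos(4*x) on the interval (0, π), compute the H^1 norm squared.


||u||_{H^1(0,π)}^2 = 272/3 + 161*π

u'(x) = -16*sin(4*x) - 5*cos(x).
Expand u² and (u')² and integrate term by term on (0, π), using: for integers n ≥ 1, ∫_0^π sin²(nx) dx = ∫_0^π cos²(nx) dx = π/2; for n ≠ n', ∫_0^π sin(nx)sin(n'x) dx = ∫_0^π cos(nx)cos(n'x) dx = 0; and by product-to-sum, ∫_0^π sin(nx)cos(n'x) dx = ½∫_0^π [sin((n+n')x) + sin((n−n')x)] dx, which is 0 when n+n' is even and 2n/(n²−n'²) when n+n' is odd (it need not vanish on (0, π)).
  u² squared terms: (-5)²·∫sin(x)² dx = 25·π/2 = 25*π/2;  (4)²·∫cos(4x)² dx = 16·π/2 = 8*π.
  u² cross terms: 2·(-5)·(4)·∫sin(x)·cos(4x) dx = -40·(-2/15) = 16/3.
  So ∫_0^π u² dx = 25*π/2 + 8*π + 16/3 = 16/3 + 41*π/2.
  (u')² squared terms: (-16)²·∫sin(4x)² dx = 256·π/2 = 128*π;  (-5)²·∫cos(x)² dx = 25·π/2 = 25*π/2.
  (u')² cross terms: 2·(-16)·(-5)·∫sin(4x)·cos(x) dx = 160·(8/15) = 256/3.
  So ∫_0^π (u')² dx = 128*π + 25*π/2 + 256/3 = 256/3 + 281*π/2.
||u||_{H^1}^2 = (16/3 + 41*π/2) + (256/3 + 281*π/2) = 272/3 + 161*π.


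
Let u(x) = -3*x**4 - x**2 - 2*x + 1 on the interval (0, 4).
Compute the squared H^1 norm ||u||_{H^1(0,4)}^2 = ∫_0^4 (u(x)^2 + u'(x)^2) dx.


||u||_{H^1}^2 = 22180764/35

The H^1 norm (squared) on an interval (0, L) is
  ||u||_{H^1}^2 = ∫_0^L u(x)^2 dx + ∫_0^L u'(x)^2 dx.
Compute u'(x) = -12*x**3 - 2*x - 2.
Then u(x)^2 = 9*x**8 + 6*x**6 + 12*x**5 - 5*x**4 + 4*x**3 + 2*x**2 - 4*x + 1 and u'(x)^2 = 144*x**6 + 48*x**4 + 48*x**3 + 4*x**2 + 8*x + 4.
Integrate each monomial from 0 to 4 using ∫_0^4 c·x^n dx = c·4^(n+1)/(n+1):
  ∫_0^4 u(x)^2 dx = ∫_0^4 (9*x^8 + 6*x^6 + 12*x^5 - 5*x^4 + 4*x^3 + 2*x^2 - 4*x + 1) dx. Term by term:
    ∫_0^4 9*x^8 dx = 262144;  ∫_0^4 6*x^6 dx = 98304/7;  ∫_0^4 12*x^5 dx = 8192;
    ∫_0^4 -5*x^4 dx = -1024;  ∫_0^4 4*x^3 dx = 256;  ∫_0^4 2*x^2 dx = 128/3;
    ∫_0^4 -4*x dx = -32;  ∫_0^4 1 dx = 4.
  Sum: 262144 + 98304/7 + 8192 − 1024 + 256 + 128/3 − 32 + 4 = 5956148/21.
  ∫_0^4 u'(x)^2 dx = ∫_0^4 (144*x^6 + 48*x^4 + 48*x^3 + 4*x^2 + 8*x + 4) dx. Term by term:
    ∫_0^4 144*x^6 dx = 2359296/7;  ∫_0^4 48*x^4 dx = 49152/5;  ∫_0^4 48*x^3 dx = 3072;
    ∫_0^4 4*x^2 dx = 256/3;  ∫_0^4 8*x dx = 64;  ∫_0^4 4 dx = 16.
  Sum: 2359296/7 + 49152/5 + 3072 + 256/3 + 64 + 16 = 36761552/105.
Adding: ||u||_{H^1}^2 = 5956148/21 + 36761552/105 = 22180764/35.


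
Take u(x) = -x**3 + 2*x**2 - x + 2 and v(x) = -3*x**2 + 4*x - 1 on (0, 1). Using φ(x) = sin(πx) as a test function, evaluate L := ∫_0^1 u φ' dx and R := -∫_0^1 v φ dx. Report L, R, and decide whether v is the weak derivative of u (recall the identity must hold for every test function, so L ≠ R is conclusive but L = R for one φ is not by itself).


LHS = (-12 + π^2)/π^3, RHS = (-12 + π^2)/π^3. Yes, v = u' weakly.

u(x) = -x**3 + 2*x**2 - x + 2, classical derivative u'(x) = -3*x**2 + 4*x - 1.
φ(x) = sin(πx), so φ'(x) = π*cos(π*x).
Note φ(0) = φ(1) = 0, so the boundary term u·φ vanishes.
LHS = ∫_0^1 u(x) φ'(x) dx = ∫_0^1 (-π*x^3*cos(π*x) + 2*π*x^2*cos(π*x) - π*x*cos(π*x) + 2*π*cos(π*x)) dx. Term by term:
  ∫_0^1 2*π*cos(π*x) dx = 0;  ∫_0^1 -π*x*cos(π*x) dx = 2/π;  ∫_0^1 -π*x^3*cos(π*x) dx = -12/π^3 + 3/π;
  ∫_0^1 2*π*x^2*cos(π*x) dx = -4/π.
Sum: 0 + 2/π + -12/π^3 + 3/π − 4/π = (-12 + π^2)/π^3.
So LHS = (-12 + π^2)/π^3.
∫_0^1 v(x) φ(x) dx = ∫_0^1 (-3*x^2*sin(π*x) + 4*x*sin(π*x) - sin(π*x)) dx. Term by term:
  ∫_0^1 -sin(π*x) dx = -2/π;  ∫_0^1 -3*x^2*sin(π*x) dx = -3/π + 12/π^3;  ∫_0^1 4*x*sin(π*x) dx = 4/π.
Sum: -2/π + -3/π + 12/π^3 + 4/π = (12 - π^2)/π^3.
So RHS = -∫_0^1 v(x) φ(x) dx = (-12 + π^2)/π^3.
LHS = RHS, so the identity holds for this test φ.
Moreover u is smooth here and v(x) = u'(x) = -3*x**2 + 4*x - 1 pointwise, so the identity holds for every test function. Hence v is the weak derivative of u.


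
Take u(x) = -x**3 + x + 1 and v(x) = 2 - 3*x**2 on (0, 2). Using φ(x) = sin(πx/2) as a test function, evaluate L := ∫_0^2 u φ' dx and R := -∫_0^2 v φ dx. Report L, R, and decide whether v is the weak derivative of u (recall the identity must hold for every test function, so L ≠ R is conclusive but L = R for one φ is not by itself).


LHS = -96/π^3 + 20/π, RHS = -96/π^3 + 16/π. No, v is not the weak derivative of u.

u(x) = -x**3 + x + 1, classical derivative u'(x) = 1 - 3*x**2.
φ(x) = sin(πx/2), so φ'(x) = π*cos(π*x/2)/2.
Note φ(0) = φ(2) = 0, so the boundary term u·φ vanishes.
LHS = ∫_0^2 u(x) φ'(x) dx = ∫_0^2 (-π*x^3*cos(π*x/2)/2 + π*x*cos(π*x/2)/2 + π*cos(π*x/2)/2) dx. Term by term:
  ∫_0^2 π*cos(π*x/2)/2 dx = 0;  ∫_0^2 π*x*cos(π*x/2)/2 dx = -4/π;  ∫_0^2 -π*x^3*cos(π*x/2)/2 dx = -96/π^3 + 24/π.
Sum: 0 − 4/π + -96/π^3 + 24/π = -96/π^3 + 20/π.
So LHS = -96/π^3 + 20/π.
∫_0^2 v(x) φ(x) dx = ∫_0^2 (-3*x^2*sin(π*x/2) + 2*sin(π*x/2)) dx. Term by term:
  ∫_0^2 2*sin(π*x/2) dx = 8/π;  ∫_0^2 -3*x^2*sin(π*x/2) dx = -24/π + 96/π^3.
Sum: 8/π + -24/π + 96/π^3 = -16/π + 96/π^3.
So RHS = -∫_0^2 v(x) φ(x) dx = -96/π^3 + 16/π.
LHS − RHS = 4/π ≠ 0, so the identity fails.
(For a valid weak derivative the identity must hold for EVERY test function, in particular this one. The failure shows v is NOT the weak derivative of u.)
Correct weak derivative would be u'(x) = 1 - 3*x**2.


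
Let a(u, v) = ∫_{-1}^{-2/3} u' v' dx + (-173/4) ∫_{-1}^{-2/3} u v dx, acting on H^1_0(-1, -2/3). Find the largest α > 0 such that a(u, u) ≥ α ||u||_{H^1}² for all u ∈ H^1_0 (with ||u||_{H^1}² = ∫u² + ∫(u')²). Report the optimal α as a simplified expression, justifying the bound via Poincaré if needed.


α = (-173 + 36*π^2)/(4*(1 + 9*π^2))

Coercivity of a(·,·) on H^1_0(-1, -2/3) means a(u, u) ≥ α ||u||_{H^1}² for every u ∈ H^1_0.
The interval has length L = 1/3, and Poincaré/coercivity depend only on L. Here a(u, u) = ∫(u')² + (-173/4)·∫u².
Here c = -173/4 < 0 with |c| < (π/L)² = 9*π^2, so coercivity still holds. The condition a(u,u) ≥ α||u||_{H^1}² reads (1−α)∫(u')² ≥ (α−c)∫u². Any admissible α is ≤ 1 (rapidly oscillating u have ∫u²/∫(u')² → 0), and α = 1 would force 0 ≥ (1−c)∫u², impossible since c < 1; so 1−α > 0. By the sharp Poincaré inequality on H^1_0 of an interval of length L, ∫(u')² ≥ (π/L)²∫u² with equality for the first sine mode sin(π(x−x₀)/L) (x₀ the left endpoint), so the inequality holds for all u iff (1−α)(π/L)² ≥ α − c, i.e. α ≤ ((π/L)² + c)/((π/L)² + 1) = (1 + c(L/π)²)/(1 + (L/π)²). (Direct route, valid since c ≤ 0: Poincaré gives c∫u² ≥ c(L/π)²∫(u')², so a(u,u) ≥ (1 + c(L/π)²)∫(u')², while ||u||_{H^1}² ≤ (1 + (L/π)²)∫(u')²; dividing yields the same α.) With (π/L)² = 9*π^2 and c = -173/4, the largest admissible constant is α = ((π/L)² + c)/((π/L)² + 1).
Simplifying, α = (-173 + 36*π^2)/(4*(1 + 9*π^2)).


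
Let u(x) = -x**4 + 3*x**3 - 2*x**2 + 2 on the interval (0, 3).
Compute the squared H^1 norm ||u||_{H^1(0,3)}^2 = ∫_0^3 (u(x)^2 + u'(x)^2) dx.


||u||_{H^1}^2 = 67407/140

The H^1 norm (squared) on an interval (0, L) is
  ||u||_{H^1}^2 = ∫_0^L u(x)^2 dx + ∫_0^L u'(x)^2 dx.
Compute u'(x) = -4*x**3 + 9*x**2 - 4*x.
Then u(x)^2 = x**8 - 6*x**7 + 13*x**6 - 12*x**5 + 12*x**3 - 8*x**2 + 4 and u'(x)^2 = 16*x**6 - 72*x**5 + 113*x**4 - 72*x**3 + 16*x**2.
Integrate each monomial from 0 to 3 using ∫_0^3 c·x^n dx = c·3^(n+1)/(n+1):
  ∫_0^3 u(x)^2 dx = ∫_0^3 (x^8 - 6*x^7 + 13*x^6 - 12*x^5 + 12*x^3 - 8*x^2 + 4) dx. Term by term:
    ∫_0^3 x^8 dx = 2187;  ∫_0^3 -6*x^7 dx = -19683/4;  ∫_0^3 13*x^6 dx = 28431/7;
    ∫_0^3 -12*x^5 dx = -1458;  ∫_0^3 12*x^3 dx = 243;  ∫_0^3 -8*x^2 dx = -72;
    ∫_0^3 4 dx = 12.
  Sum: 2187 − 19683/4 + 28431/7 − 1458 + 243 − 72 + 12 = 1479/28.
  ∫_0^3 u'(x)^2 dx = ∫_0^3 (16*x^6 - 72*x^5 + 113*x^4 - 72*x^3 + 16*x^2) dx. Term by term:
    ∫_0^3 16*x^6 dx = 34992/7;  ∫_0^3 -72*x^5 dx = -8748;  ∫_0^3 113*x^4 dx = 27459/5;
    ∫_0^3 -72*x^3 dx = -1458;  ∫_0^3 16*x^2 dx = 144.
  Sum: 34992/7 − 8748 + 27459/5 − 1458 + 144 = 15003/35.
Adding: ||u||_{H^1}^2 = 1479/28 + 15003/35 = 67407/140.


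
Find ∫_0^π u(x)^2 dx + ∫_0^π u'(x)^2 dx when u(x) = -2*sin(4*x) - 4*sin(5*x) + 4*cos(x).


||u||_{H^1(0,π)}^2 = -256/15 + 258*π

u'(x) = -4*sin(x) - 8*cos(4*x) - 20*cos(5*x).
Expand u² and (u')² and integrate term by term on (0, π), using: for integers n ≥ 1, ∫_0^π sin²(nx) dx = ∫_0^π cos²(nx) dx = π/2; for n ≠ n', ∫_0^π sin(nx)sin(n'x) dx = ∫_0^π cos(nx)cos(n'x) dx = 0; and by product-to-sum, ∫_0^π sin(nx)cos(n'x) dx = ½∫_0^π [sin((n+n')x) + sin((n−n')x)] dx, which is 0 when n+n' is even and 2n/(n²−n'²) when n+n' is odd (it need not vanish on (0, π)).
  u² squared terms: (-4)²·∫sin(5x)² dx = 16·π/2 = 8*π;  (-2)²·∫sin(4x)² dx = 4·π/2 = 2*π;  (4)²·∫cos(x)² dx = 16·π/2 = 8*π.
  u² cross terms: 2·(-4)·(-2)·∫sin(5x)·sin(4x) dx = 16·(0) = 0;  2·(-4)·(4)·∫sin(5x)·cos(x) dx = -32·(0) = 0;  2·(-2)·(4)·∫sin(4x)·cos(x) dx = -16·(8/15) = -128/15.
  So ∫_0^π u² dx = 8*π + 2*π + 8*π + 0 + 0 − 128/15 = -128/15 + 18*π.
  (u')² squared terms: (-20)²·∫cos(5x)² dx = 400·π/2 = 200*π;  (-8)²·∫cos(4x)² dx = 64·π/2 = 32*π;  (-4)²·∫sin(x)² dx = 16·π/2 = 8*π.
  (u')² cross terms: 2·(-20)·(-8)·∫cos(5x)·cos(4x) dx = 320·(0) = 0;  2·(-20)·(-4)·∫cos(5x)·sin(x) dx = 160·(0) = 0;  2·(-8)·(-4)·∫cos(4x)·sin(x) dx = 64·(-2/15) = -128/15.
  So ∫_0^π (u')² dx = 200*π + 32*π + 8*π + 0 + 0 − 128/15 = -128/15 + 240*π.
||u||_{H^1}^2 = (-128/15 + 18*π) + (-128/15 + 240*π) = -256/15 + 258*π.


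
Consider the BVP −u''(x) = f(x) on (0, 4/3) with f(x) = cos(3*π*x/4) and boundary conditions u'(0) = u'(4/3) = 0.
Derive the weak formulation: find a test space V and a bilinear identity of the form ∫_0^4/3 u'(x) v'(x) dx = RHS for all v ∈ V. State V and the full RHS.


V = H^1(0, 4/3) (no boundary constraint on v; u is determined up to an additive constant); weak form: ∫_0^4/3 u'v' dx = ∫_0^4/3 (cos(3*π*x/4)) v dx for all v ∈ V.

Multiply both sides by a test function v and integrate from 0 to 4/3:
  ∫_0^4/3 −u''(x) v(x) dx = ∫_0^4/3 f(x) v(x) dx.
Integrate the LHS by parts once:
  ∫_0^4/3 −u'' v dx = −[u'(x) v(x)]_0^4/3 + ∫_0^4/3 u'(x) v'(x) dx.
Thus ∫_0^4/3 u'(x) v'(x) dx = ∫_0^4/3 f(x) v(x) dx + [u'(x) v(x)]_0^4/3.
Choose V so that boundary terms are either known or forced to vanish.
u has homogeneous Neumann: u'(0) = u'(4/3) = 0. So [u' v]_0^4/3 = 0·v(4/3) − 0·v(0) = 0 for any v; take V = H^1(0, 4/3).
Weak formulation: find u (satisfying any essential BC) such that ∫_0^4/3 u'(x) v'(x) dx = ∫_0^4/3 f v dx for all v ∈ V (homogeneous Neumann, so boundary terms vanish).
Substituting f(x) = cos(3*π*x/4), the right-hand side is ∫_0^4/3 (cos(3*π*x/4)) v dx.
Compatibility check (pure Neumann): taking v ≡ 1 ∈ V gives 0 = ∫_0^4/3 f dx + (0) − (0), i.e. ∫_0^4/3 f dx must equal u'(0) − u'(4/3) = 0. Indeed ∫_0^4/3 (cos(3*π*x/4)) dx = 0, so the data are compatible. The solution is then unique only up to an additive constant (fix it e.g. by requiring ∫_0^4/3 u dx = 0).
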